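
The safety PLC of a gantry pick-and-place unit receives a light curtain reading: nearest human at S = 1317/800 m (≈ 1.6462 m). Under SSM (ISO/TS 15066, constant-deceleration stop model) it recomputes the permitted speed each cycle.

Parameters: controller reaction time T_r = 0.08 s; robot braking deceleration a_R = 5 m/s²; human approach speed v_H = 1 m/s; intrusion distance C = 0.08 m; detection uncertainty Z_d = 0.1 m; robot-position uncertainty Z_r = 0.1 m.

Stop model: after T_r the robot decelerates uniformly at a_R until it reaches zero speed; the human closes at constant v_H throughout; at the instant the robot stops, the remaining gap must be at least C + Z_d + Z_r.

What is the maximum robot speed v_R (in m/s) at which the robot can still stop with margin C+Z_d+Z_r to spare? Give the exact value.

v_R_max = 49/20 m/s = 2.4500 m/s

collect terms ⇒ (1/10)·v_R² + (7/25)·v_R + (-1029/800) = 0
  disc = (7/25)² − 4·(1/10)·(-1029/800) = 5929/10000 ; √disc = 77/100
  v_R = (−(7/25) + 77/100) / (2·(1/10)) = 49/20 m/s
check:
T_s = v_R/a_R = (49/20)/5 = 0.4900 s
reaction-phase robot travel = 2.4500·0.0800 = 0.1960 m
robot covers 2.4500·0.4900 − ½·5.0000·0.4900² = 0.6002 m while stopping
human closes 1.0000·0.5700 = 0.5700 m
margins: 0.0800+0.1000+0.1000 = 0.2800 m
sum ≈ 0.1960+0.6002+0.5700+0.2800 ≈ 1.6462 m = S ✓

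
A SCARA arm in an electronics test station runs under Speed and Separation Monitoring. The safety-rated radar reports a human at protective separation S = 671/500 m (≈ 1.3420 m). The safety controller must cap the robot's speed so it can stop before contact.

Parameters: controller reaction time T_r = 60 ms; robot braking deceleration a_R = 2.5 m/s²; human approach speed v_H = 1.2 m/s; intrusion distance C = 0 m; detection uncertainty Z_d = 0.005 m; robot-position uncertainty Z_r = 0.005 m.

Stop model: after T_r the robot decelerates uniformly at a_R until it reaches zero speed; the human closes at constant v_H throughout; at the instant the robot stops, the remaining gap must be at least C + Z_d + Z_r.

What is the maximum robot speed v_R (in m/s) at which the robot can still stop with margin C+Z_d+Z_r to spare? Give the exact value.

at the boundary: (1/5)·v² + (27/50)·v + (-63/50) = 0
  disc = (27/50)² − 4·(1/5)·(-63/50) = 3249/2500 ; √disc = 57/50
  v_R = (−(27/50) + 57/50) / (2·(1/5)) = 3/2 m/s
check:
stop time T_s = (3/2)/(5/2) = 0.6000 s
reaction-phase robot travel = 1.5000·0.0600 = 0.0900 m
robot covers 1.5000·0.6000 − ½·2.5000·0.6000² = 0.4500 m while stopping
human closes 1.2000·0.6600 = 0.7920 m
C+Z_d+Z_r = 0.0000+0.0050+0.0050 = 0.0100 m
sum ≈ 0.0900+0.4500+0.7920+0.0100 ≈ 1.3420 m = S ✓

v_R_max = 3/2 m/s = 1.5000 m/s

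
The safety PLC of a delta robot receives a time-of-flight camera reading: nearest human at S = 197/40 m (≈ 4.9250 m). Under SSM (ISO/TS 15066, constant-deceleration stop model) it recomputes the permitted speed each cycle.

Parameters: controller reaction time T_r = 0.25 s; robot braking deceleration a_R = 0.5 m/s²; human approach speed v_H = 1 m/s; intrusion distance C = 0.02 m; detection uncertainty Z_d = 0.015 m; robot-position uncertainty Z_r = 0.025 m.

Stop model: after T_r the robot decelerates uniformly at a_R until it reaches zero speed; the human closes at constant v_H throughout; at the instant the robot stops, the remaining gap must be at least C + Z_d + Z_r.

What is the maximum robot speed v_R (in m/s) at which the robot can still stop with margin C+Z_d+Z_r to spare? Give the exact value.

v_R_max = 13/10 m/s = 1.3000 m/s

quadratic (1)·v² + (9/4)·v + (-923/200) = 0
  disc = (9/4)² − 4·(1)·(-923/200) = 9409/400 ; √disc = 97/20
  v_R = (−(9/4) + 97/20) / (2·(1)) = 13/10 m/s
check:
stop time T_s = (13/10)/(1/2) = 2.6000 s
robot in T_r: 1.3000·0.2500 = 0.3250 m
robot covers 1.3000·2.6000 − ½·0.5000·2.6000² = 1.6900 m while stopping
person approaches 1.0000·(0.2500+2.6000) = 2.8500 m
C+Z_d+Z_r = 0.0200+0.0150+0.0250 = 0.0600 m
sum ≈ 0.3250+1.6900+2.8500+0.0600 ≈ 4.9250 m = S ✓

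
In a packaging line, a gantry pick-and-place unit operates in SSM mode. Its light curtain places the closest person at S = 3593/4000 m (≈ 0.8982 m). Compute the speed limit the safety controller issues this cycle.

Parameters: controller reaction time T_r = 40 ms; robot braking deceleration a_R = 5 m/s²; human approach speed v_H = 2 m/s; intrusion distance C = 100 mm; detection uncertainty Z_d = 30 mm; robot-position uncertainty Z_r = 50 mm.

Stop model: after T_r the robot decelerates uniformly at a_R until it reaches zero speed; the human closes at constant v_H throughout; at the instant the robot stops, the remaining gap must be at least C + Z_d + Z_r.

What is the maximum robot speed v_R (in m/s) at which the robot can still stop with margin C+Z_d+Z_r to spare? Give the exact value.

collect terms ⇒ (1/10)·v_R² + (11/25)·v_R + (-2553/4000) = 0
  disc = (11/25)² − 4·(1/10)·(-2553/4000) = 4489/10000 ; √disc = 67/100
  v_R = (−(11/25) + 67/100) / (2·(1/10)) = 23/20 m/s
check:
T_s = v_R/a_R = (23/20)/5 = 0.2300 s
robot covers v_R·T_r = 1.1500·0.0400 = 0.0460 m before braking
robot under decel: 1.1500²/(2·5.0000) = 0.1323 m
human closes 2.0000·0.2700 = 0.5400 m
margins: 0.1000+0.0300+0.0500 = 0.1800 m
sum ≈ 0.0460+0.1323+0.5400+0.1800 ≈ 0.8982 m = S ✓

v_R_max = 23/20 m/s = 1.1500 m/s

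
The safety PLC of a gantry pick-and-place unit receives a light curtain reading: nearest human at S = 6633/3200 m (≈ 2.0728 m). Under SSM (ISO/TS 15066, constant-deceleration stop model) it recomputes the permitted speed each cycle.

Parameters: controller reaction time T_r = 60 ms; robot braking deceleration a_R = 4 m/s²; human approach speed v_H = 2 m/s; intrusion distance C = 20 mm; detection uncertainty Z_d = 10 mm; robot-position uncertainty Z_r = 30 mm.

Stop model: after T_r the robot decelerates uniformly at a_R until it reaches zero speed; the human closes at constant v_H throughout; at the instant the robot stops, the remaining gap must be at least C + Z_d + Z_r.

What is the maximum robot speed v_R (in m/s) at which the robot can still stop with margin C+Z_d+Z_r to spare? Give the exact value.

v_R_max = 9/4 m/s = 2.2500 m/s

quadratic (1/8)·v² + (14/25)·v + (-6057/3200) = 0
  disc = (14/25)² − 4·(1/8)·(-6057/3200) = 201601/160000 ; √disc = 449/400
  v_R = (−(14/25) + 449/400) / (2·(1/8)) = 9/4 m/s
check:
T_s = v_R/a_R = (9/4)/4 = 0.5625 s
reaction-phase robot travel = 2.2500·0.0600 = 0.1350 m
robot covers 2.2500·0.5625 − ½·4.0000·0.5625² = 0.6328 m while stopping
human closes 2.0000·0.6225 = 1.2450 m
C+Z_d+Z_r = 0.0200+0.0100+0.0300 = 0.0600 m
sum ≈ 0.1350+0.6328+1.2450+0.0600 ≈ 2.0728 m = S ✓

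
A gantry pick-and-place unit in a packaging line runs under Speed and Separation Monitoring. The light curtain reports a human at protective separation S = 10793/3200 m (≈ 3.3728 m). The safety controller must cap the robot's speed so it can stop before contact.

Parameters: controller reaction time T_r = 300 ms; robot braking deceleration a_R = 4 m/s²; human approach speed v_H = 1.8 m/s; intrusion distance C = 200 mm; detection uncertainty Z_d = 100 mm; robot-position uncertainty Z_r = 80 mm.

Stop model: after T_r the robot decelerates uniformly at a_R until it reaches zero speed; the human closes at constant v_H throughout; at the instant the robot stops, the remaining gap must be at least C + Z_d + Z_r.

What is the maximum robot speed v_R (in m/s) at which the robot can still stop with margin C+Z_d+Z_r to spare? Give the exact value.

quadratic (1/8)·v² + (3/4)·v + (-7849/3200) = 0
  disc = (3/4)² − 4·(1/8)·(-7849/3200) = 11449/6400 ; √disc = 107/80
  v_R = (−(3/4) + 107/80) / (2·(1/8)) = 47/20 m/s
check:
T_s = v_R/a_R = (47/20)/4 = 0.5875 s
robot in T_r: 2.3500·0.3000 = 0.7050 m
robot covers 2.3500·0.5875 − ½·4.0000·0.5875² = 0.6903 m while stopping
person approaches 1.8000·(0.3000+0.5875) = 1.5975 m
residual clearance needed = 0.2000+0.1000+0.0800 = 0.3800 m
sum ≈ 0.7050+0.6903+1.5975+0.3800 ≈ 3.3728 m = S ✓

v_R_max = 47/20 m/s = 2.3500 m/s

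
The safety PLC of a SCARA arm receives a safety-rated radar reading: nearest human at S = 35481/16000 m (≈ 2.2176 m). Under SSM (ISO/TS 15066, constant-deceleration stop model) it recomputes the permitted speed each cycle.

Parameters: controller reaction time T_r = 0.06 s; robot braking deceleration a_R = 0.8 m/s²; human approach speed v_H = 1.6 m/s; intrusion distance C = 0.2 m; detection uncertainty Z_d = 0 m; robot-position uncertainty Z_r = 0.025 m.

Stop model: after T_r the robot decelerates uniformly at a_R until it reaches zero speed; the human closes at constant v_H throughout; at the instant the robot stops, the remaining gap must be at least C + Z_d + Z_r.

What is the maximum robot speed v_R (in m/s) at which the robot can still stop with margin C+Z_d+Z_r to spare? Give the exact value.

v_R_max = 3/4 m/s = 0.7500 m/s

at the boundary: (5/8)·v² + (103/50)·v + (-6069/3200) = 0
  disc = (103/50)² − 4·(5/8)·(-6069/3200) = 1437601/160000 ; √disc = 1199/400
  v_R = (−(103/50) + 1199/400) / (2·(5/8)) = 3/4 m/s
check:
braking lasts T_s = (3/4)/(4/5) = 0.9375 s
reaction-phase robot travel = 0.7500·0.0600 = 0.0450 m
robot under decel: 0.7500²/(2·0.8000) = 0.3516 m
human closes 1.6000·0.9975 = 1.5960 m
residual clearance needed = 0.2000+0.0000+0.0250 = 0.2250 m
sum ≈ 0.0450+0.3516+1.5960+0.2250 ≈ 2.2176 m = S ✓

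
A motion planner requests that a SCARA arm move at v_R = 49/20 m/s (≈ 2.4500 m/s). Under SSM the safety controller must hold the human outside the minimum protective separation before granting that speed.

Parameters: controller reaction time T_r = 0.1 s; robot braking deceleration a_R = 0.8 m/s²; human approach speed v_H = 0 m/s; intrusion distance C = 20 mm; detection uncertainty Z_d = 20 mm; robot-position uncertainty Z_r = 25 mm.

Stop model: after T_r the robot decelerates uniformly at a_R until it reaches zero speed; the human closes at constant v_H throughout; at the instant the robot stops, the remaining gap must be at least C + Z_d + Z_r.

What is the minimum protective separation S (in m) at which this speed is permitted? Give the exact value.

S_min = 12997/3200 m = 4.0616 m

T_s = v_R/a_R = (49/20)/(4/5) = 3.0625 s
robot in T_r: 2.4500·0.1000 = 0.2450 m
robot under decel: 2.4500²/(2·0.8000) = 3.7516 m
human over T_r+T_s: 0.0000·(0.1000+3.0625) = 0.0000 m
C+Z_d+Z_r = 0.0200+0.0200+0.0250 = 0.0650 m
S_min ≈ 0.2450+3.7516+0.0000+0.0650  ⇒  S_min = 12997/3200 m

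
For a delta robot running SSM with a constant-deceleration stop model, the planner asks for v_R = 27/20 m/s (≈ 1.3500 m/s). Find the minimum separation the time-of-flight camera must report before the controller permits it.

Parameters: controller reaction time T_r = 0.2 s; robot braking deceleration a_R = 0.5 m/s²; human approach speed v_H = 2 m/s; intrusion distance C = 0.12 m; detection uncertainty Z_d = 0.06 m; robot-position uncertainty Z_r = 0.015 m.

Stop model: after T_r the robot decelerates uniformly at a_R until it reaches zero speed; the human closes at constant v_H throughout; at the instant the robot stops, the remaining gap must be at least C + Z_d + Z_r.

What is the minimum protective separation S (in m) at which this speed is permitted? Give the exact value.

stop time T_s = (27/20)/(1/2) = 2.7000 s
robot covers v_R·T_r = 1.3500·0.2000 = 0.2700 m before braking
robot under decel: 1.3500²/(2·0.5000) = 1.8225 m
person approaches 2.0000·(0.2000+2.7000) = 5.8000 m
residual clearance needed = 0.1200+0.0600+0.0150 = 0.1950 m
S_min ≈ 0.2700+1.8225+5.8000+0.1950  ⇒  S_min = 647/80 m

S_min = 647/80 m = 8.0875 m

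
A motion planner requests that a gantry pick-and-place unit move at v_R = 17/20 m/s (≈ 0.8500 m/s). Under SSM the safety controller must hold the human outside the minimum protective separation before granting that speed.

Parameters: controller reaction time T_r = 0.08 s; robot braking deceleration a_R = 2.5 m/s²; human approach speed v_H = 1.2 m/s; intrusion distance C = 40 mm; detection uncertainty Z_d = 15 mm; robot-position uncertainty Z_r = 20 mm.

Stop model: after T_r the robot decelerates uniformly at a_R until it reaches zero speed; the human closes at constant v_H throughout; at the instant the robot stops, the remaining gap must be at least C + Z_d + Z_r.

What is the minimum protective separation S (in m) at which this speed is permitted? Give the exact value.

S_min = 1583/2000 m = 0.7915 m

stop time T_s = (17/20)/(5/2) = 0.3400 s
robot in T_r: 0.8500·0.0800 = 0.0680 m
braking distance = 0.8500²/(2·2.5000) = 0.1445 m
person approaches 1.2000·(0.0800+0.3400) = 0.5040 m
residual clearance needed = 0.0400+0.0150+0.0200 = 0.0750 m
S_min ≈ 0.0680+0.1445+0.5040+0.0750  ⇒  S_min = 1583/2000 m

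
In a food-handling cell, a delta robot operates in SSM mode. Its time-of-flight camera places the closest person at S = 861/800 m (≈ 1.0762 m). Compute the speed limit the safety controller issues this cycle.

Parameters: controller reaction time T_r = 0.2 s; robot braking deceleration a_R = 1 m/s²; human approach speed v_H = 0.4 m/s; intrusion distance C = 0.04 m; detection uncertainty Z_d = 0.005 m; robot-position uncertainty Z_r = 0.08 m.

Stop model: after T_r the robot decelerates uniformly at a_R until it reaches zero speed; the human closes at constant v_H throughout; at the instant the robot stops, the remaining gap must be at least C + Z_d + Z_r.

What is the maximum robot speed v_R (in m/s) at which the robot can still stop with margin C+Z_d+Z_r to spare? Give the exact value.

v_R_max = 17/20 m/s = 0.8500 m/s

at the boundary: (1/2)·v² + (3/5)·v + (-697/800) = 0
  disc = (3/5)² − 4·(1/2)·(-697/800) = 841/400 ; √disc = 29/20
  v_R = (−(3/5) + 29/20) / (2·(1/2)) = 17/20 m/s
check:
braking lasts T_s = (17/20)/1 = 0.8500 s
robot covers v_R·T_r = 0.8500·0.2000 = 0.1700 m before braking
robot under decel: 0.8500²/(2·1.0000) = 0.3613 m
person approaches 0.4000·(0.2000+0.8500) = 0.4200 m
C+Z_d+Z_r = 0.0400+0.0050+0.0800 = 0.1250 m
sum ≈ 0.1700+0.3613+0.4200+0.1250 ≈ 1.0762 m = S ✓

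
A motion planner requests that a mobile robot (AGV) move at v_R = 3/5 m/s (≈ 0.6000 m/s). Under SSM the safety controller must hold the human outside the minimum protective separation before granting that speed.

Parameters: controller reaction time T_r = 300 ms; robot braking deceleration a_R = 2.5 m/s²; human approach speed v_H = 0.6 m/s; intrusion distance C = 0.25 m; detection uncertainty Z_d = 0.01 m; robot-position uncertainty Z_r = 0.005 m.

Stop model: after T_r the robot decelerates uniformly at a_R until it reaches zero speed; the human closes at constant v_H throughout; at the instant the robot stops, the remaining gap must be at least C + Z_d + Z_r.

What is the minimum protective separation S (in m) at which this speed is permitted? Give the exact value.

S_min = 841/1000 m = 0.8410 m

T_s = v_R/a_R = (3/5)/(5/2) = 0.2400 s
robot in T_r: 0.6000·0.3000 = 0.1800 m
robot under decel: 0.6000²/(2·2.5000) = 0.0720 m
human over T_r+T_s: 0.6000·(0.3000+0.2400) = 0.3240 m
margins: 0.2500+0.0100+0.0050 = 0.2650 m
S_min ≈ 0.1800+0.0720+0.3240+0.2650  ⇒  S_min = 841/1000 m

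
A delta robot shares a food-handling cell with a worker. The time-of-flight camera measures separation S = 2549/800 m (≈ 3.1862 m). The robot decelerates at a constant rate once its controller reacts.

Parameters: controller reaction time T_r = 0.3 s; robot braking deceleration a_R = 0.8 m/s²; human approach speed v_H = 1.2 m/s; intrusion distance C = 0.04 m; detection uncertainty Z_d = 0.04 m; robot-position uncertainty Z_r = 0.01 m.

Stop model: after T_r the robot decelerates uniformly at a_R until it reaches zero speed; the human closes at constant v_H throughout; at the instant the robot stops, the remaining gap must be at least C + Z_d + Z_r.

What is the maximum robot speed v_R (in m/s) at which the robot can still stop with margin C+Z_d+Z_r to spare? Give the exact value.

collect terms ⇒ (5/8)·v_R² + (9/5)·v_R + (-2189/800) = 0
  disc = (9/5)² − 4·(5/8)·(-2189/800) = 16129/1600 ; √disc = 127/40
  v_R = (−(9/5) + 127/40) / (2·(5/8)) = 11/10 m/s
check:
T_s = v_R/a_R = (11/10)/(4/5) = 1.3750 s
robot in T_r: 1.1000·0.3000 = 0.3300 m
robot covers 1.1000·1.3750 − ½·0.8000·1.3750² = 0.7562 m while stopping
human closes 1.2000·1.6750 = 2.0100 m
residual clearance needed = 0.0400+0.0400+0.0100 = 0.0900 m
sum ≈ 0.3300+0.7562+2.0100+0.0900 ≈ 3.1862 m = S ✓

v_R_max = 11/10 m/s = 1.1000 m/s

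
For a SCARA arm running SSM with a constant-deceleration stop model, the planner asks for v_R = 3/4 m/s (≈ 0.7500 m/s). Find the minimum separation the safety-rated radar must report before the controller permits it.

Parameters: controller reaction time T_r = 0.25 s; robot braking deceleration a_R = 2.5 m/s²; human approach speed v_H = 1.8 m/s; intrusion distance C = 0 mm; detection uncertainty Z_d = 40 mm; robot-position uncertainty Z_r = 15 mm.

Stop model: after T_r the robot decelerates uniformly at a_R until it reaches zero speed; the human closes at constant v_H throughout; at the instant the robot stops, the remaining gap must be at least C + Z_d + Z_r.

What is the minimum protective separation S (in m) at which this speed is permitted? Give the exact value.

stop time T_s = (3/4)/(5/2) = 0.3000 s
robot in T_r: 0.7500·0.2500 = 0.1875 m
braking distance = 0.7500²/(2·2.5000) = 0.1125 m
person approaches 1.8000·(0.2500+0.3000) = 0.9900 m
C+Z_d+Z_r = 0.0000+0.0400+0.0150 = 0.0550 m
S_min ≈ 0.1875+0.1125+0.9900+0.0550  ⇒  S_min = 269/200 m

S_min = 269/200 m = 1.3450 m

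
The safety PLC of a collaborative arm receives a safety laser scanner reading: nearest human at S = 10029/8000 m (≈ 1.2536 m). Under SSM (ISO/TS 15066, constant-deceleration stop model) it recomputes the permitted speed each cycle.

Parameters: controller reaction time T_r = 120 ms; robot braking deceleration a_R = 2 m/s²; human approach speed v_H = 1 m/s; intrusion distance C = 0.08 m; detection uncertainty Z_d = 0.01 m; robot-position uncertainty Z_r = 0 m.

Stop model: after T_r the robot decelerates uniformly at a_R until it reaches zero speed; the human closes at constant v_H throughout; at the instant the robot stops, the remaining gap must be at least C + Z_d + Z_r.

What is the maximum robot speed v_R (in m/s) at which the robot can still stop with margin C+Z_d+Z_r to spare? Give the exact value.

collect terms ⇒ (1/4)·v_R² + (31/50)·v_R + (-8349/8000) = 0
  disc = (31/50)² − 4·(1/4)·(-8349/8000) = 57121/40000 ; √disc = 239/200
  v_R = (−(31/50) + 239/200) / (2·(1/4)) = 23/20 m/s
check:
stop time T_s = (23/20)/2 = 0.5750 s
reaction-phase robot travel = 1.1500·0.1200 = 0.1380 m
robot covers 1.1500·0.5750 − ½·2.0000·0.5750² = 0.3306 m while stopping
human over T_r+T_s: 1.0000·(0.1200+0.5750) = 0.6950 m
C+Z_d+Z_r = 0.0800+0.0100+0.0000 = 0.0900 m
sum ≈ 0.1380+0.3306+0.6950+0.0900 ≈ 1.2536 m = S ✓

v_R_max = 23/20 m/s = 1.1500 m/s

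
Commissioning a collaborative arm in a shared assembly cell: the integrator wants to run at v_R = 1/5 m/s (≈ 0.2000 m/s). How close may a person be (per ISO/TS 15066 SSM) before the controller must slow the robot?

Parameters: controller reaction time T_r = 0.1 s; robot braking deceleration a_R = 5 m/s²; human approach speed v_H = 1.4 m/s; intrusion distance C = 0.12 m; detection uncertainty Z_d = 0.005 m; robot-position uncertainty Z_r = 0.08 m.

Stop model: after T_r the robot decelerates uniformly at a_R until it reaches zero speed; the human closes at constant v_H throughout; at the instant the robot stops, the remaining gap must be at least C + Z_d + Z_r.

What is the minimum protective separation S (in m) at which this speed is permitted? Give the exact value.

braking lasts T_s = (1/5)/5 = 0.0400 s
robot covers v_R·T_r = 0.2000·0.1000 = 0.0200 m before braking
robot under decel: 0.2000²/(2·5.0000) = 0.0040 m
human closes 1.4000·0.1400 = 0.1960 m
residual clearance needed = 0.1200+0.0050+0.0800 = 0.2050 m
S_min ≈ 0.0200+0.0040+0.1960+0.2050  ⇒  S_min = 17/40 m

S_min = 17/40 m = 0.4250 m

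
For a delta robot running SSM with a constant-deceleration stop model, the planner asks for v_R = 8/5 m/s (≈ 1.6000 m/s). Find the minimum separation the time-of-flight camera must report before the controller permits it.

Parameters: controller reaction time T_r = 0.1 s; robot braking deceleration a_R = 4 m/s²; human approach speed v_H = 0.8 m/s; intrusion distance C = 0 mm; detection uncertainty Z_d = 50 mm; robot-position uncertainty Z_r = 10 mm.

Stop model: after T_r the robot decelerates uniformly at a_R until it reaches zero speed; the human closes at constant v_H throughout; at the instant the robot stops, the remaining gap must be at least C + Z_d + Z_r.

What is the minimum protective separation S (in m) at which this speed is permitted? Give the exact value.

S_min = 47/50 m = 0.9400 m

T_s = v_R/a_R = (8/5)/4 = 0.4000 s
robot covers v_R·T_r = 1.6000·0.1000 = 0.1600 m before braking
robot under decel: 1.6000²/(2·4.0000) = 0.3200 m
person approaches 0.8000·(0.1000+0.4000) = 0.4000 m
residual clearance needed = 0.0000+0.0500+0.0100 = 0.0600 m
S_min ≈ 0.1600+0.3200+0.4000+0.0600  ⇒  S_min = 47/50 m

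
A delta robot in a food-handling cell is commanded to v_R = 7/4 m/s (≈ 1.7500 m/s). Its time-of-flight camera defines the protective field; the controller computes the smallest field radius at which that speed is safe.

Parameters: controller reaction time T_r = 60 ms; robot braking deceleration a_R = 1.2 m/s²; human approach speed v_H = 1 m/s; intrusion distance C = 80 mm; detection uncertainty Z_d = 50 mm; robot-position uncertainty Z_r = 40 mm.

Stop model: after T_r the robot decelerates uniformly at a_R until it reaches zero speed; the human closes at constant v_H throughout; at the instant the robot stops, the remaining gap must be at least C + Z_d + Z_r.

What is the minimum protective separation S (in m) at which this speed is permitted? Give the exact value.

T_s = v_R/a_R = (7/4)/(6/5) = 1.4583 s
robot covers v_R·T_r = 1.7500·0.0600 = 0.1050 m before braking
braking distance = 1.7500²/(2·1.2000) = 1.2760 m
human closes 1.0000·1.5183 = 1.5183 m
margins: 0.0800+0.0500+0.0400 = 0.1700 m
S_min ≈ 0.1050+1.2760+1.5183+0.1700  ⇒  S_min = 4911/1600 m

S_min = 4911/1600 m = 3.0694 m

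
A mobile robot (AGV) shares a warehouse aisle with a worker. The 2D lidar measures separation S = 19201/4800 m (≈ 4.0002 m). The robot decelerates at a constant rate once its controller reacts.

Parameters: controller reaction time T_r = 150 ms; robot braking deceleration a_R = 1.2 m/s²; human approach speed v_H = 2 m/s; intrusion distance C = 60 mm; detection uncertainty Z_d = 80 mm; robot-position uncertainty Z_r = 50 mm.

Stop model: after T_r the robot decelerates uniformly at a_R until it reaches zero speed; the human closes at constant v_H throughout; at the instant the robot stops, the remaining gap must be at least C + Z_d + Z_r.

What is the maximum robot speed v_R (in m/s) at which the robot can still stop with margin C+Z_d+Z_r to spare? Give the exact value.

v_R_max = 29/20 m/s = 1.4500 m/s

quadratic (5/12)·v² + (109/60)·v + (-16849/4800) = 0
  disc = (109/60)² − 4·(5/12)·(-16849/4800) = 14641/1600 ; √disc = 121/40
  v_R = (−(109/60) + 121/40) / (2·(5/12)) = 29/20 m/s
check:
stop time T_s = (29/20)/(6/5) = 1.2083 s
robot in T_r: 1.4500·0.1500 = 0.2175 m
braking distance = 1.4500²/(2·1.2000) = 0.8760 m
human closes 2.0000·1.3583 = 2.7167 m
residual clearance needed = 0.0600+0.0800+0.0500 = 0.1900 m
sum ≈ 0.2175+0.8760+2.7167+0.1900 ≈ 4.0002 m = S ✓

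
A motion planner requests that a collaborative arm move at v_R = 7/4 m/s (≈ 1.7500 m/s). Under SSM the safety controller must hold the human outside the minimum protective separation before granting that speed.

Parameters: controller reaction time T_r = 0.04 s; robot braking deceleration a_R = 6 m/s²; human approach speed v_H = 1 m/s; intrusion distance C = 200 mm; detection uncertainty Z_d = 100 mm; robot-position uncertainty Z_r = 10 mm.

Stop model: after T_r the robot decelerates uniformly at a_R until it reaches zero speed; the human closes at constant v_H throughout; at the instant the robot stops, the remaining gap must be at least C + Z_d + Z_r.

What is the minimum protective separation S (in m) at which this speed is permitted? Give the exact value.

S_min = 1547/1600 m = 0.9669 m

T_s = v_R/a_R = (7/4)/6 = 0.2917 s
robot in T_r: 1.7500·0.0400 = 0.0700 m
robot under decel: 1.7500²/(2·6.0000) = 0.2552 m
human over T_r+T_s: 1.0000·(0.0400+0.2917) = 0.3317 m
residual clearance needed = 0.2000+0.1000+0.0100 = 0.3100 m
S_min ≈ 0.0700+0.2552+0.3317+0.3100  ⇒  S_min = 1547/1600 m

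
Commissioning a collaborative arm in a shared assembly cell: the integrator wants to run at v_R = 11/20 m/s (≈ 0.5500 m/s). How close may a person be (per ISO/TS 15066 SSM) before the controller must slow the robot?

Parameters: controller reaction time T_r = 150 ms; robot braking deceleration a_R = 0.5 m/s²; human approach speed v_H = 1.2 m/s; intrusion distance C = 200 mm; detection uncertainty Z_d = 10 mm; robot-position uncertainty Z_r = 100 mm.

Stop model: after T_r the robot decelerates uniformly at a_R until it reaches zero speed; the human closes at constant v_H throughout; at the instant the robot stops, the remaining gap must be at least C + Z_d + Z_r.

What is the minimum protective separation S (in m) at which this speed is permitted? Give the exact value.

braking lasts T_s = (11/20)/(1/2) = 1.1000 s
robot in T_r: 0.5500·0.1500 = 0.0825 m
braking distance = 0.5500²/(2·0.5000) = 0.3025 m
person approaches 1.2000·(0.1500+1.1000) = 1.5000 m
C+Z_d+Z_r = 0.2000+0.0100+0.1000 = 0.3100 m
S_min ≈ 0.0825+0.3025+1.5000+0.3100  ⇒  S_min = 439/200 m

S_min = 439/200 m = 2.1950 m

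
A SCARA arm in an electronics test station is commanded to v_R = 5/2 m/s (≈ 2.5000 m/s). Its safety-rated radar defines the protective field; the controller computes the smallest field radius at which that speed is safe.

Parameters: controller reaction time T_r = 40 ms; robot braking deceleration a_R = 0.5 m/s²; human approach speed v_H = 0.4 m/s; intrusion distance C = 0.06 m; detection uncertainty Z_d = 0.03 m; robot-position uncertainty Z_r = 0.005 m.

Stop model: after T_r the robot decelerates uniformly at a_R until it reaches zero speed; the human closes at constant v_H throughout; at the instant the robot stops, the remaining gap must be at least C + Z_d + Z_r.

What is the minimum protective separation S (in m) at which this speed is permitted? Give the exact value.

S_min = 8461/1000 m = 8.4610 m

stop time T_s = (5/2)/(1/2) = 5.0000 s
reaction-phase robot travel = 2.5000·0.0400 = 0.1000 m
robot under decel: 2.5000²/(2·0.5000) = 6.2500 m
person approaches 0.4000·(0.0400+5.0000) = 2.0160 m
C+Z_d+Z_r = 0.0600+0.0300+0.0050 = 0.0950 m
S_min ≈ 0.1000+6.2500+2.0160+0.0950  ⇒  S_min = 8461/1000 m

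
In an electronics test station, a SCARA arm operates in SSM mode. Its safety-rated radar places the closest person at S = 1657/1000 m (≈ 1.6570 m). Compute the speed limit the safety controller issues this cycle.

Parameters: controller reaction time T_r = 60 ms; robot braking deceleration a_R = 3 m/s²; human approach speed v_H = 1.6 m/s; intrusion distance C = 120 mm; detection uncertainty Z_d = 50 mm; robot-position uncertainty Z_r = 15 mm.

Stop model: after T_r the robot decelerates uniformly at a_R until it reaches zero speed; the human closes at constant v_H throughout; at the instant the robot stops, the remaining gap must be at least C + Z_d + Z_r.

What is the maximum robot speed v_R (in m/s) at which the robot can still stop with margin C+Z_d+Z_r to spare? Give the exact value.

quadratic (1/6)·v² + (89/150)·v + (-172/125) = 0
  disc = (89/150)² − 4·(1/6)·(-172/125) = 28561/22500 ; √disc = 169/150
  v_R = (−(89/150) + 169/150) / (2·(1/6)) = 8/5 m/s
check:
stop time T_s = (8/5)/3 = 0.5333 s
robot in T_r: 1.6000·0.0600 = 0.0960 m
robot under decel: 1.6000²/(2·3.0000) = 0.4267 m
human closes 1.6000·0.5933 = 0.9493 m
C+Z_d+Z_r = 0.1200+0.0500+0.0150 = 0.1850 m
sum ≈ 0.0960+0.4267+0.9493+0.1850 ≈ 1.6570 m = S ✓

v_R_max = 8/5 m/s = 1.6000 m/s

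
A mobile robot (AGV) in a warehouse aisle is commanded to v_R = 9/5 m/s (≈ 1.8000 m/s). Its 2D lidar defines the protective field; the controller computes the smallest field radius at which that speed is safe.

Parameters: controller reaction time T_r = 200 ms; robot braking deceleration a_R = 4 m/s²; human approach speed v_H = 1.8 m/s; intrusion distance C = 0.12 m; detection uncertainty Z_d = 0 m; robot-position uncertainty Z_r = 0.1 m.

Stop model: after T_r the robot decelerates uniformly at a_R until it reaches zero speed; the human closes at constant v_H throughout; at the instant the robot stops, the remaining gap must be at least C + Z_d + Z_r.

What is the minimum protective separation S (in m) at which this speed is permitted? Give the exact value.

S_min = 431/200 m = 2.1550 m

stop time T_s = (9/5)/4 = 0.4500 s
robot covers v_R·T_r = 1.8000·0.2000 = 0.3600 m before braking
braking distance = 1.8000²/(2·4.0000) = 0.4050 m
person approaches 1.8000·(0.2000+0.4500) = 1.1700 m
margins: 0.1200+0.0000+0.1000 = 0.2200 m
S_min ≈ 0.3600+0.4050+1.1700+0.2200  ⇒  S_min = 431/200 m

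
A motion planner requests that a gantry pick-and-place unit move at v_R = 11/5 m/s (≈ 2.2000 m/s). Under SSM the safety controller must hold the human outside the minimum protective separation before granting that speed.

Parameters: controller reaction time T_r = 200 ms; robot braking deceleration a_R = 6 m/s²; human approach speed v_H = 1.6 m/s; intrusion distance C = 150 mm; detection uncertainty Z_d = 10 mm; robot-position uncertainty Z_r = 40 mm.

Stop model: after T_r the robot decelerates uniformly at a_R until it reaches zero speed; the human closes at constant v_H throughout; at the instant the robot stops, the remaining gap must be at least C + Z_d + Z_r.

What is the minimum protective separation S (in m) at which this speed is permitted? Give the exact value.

S_min = 39/20 m = 1.9500 m

stop time T_s = (11/5)/6 = 0.3667 s
reaction-phase robot travel = 2.2000·0.2000 = 0.4400 m
braking distance = 2.2000²/(2·6.0000) = 0.4033 m
human over T_r+T_s: 1.6000·(0.2000+0.3667) = 0.9067 m
C+Z_d+Z_r = 0.1500+0.0100+0.0400 = 0.2000 m
S_min ≈ 0.4400+0.4033+0.9067+0.2000  ⇒  S_min = 39/20 m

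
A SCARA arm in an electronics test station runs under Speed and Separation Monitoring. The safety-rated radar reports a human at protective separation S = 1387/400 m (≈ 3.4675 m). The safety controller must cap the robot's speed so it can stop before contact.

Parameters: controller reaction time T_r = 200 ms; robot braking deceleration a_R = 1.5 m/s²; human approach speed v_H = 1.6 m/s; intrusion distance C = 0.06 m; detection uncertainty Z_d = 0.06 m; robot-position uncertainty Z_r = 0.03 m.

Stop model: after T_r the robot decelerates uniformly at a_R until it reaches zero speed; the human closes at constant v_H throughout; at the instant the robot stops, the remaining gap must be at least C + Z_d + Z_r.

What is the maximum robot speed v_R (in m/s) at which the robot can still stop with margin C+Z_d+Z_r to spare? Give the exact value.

v_R_max = 33/20 m/s = 1.6500 m/s

quadratic (1/3)·v² + (19/15)·v + (-1199/400) = 0
  disc = (19/15)² − 4·(1/3)·(-1199/400) = 5041/900 ; √disc = 71/30
  v_R = (−(19/15) + 71/30) / (2·(1/3)) = 33/20 m/s
check:
braking lasts T_s = (33/20)/(3/2) = 1.1000 s
reaction-phase robot travel = 1.6500·0.2000 = 0.3300 m
robot covers 1.6500·1.1000 − ½·1.5000·1.1000² = 0.9075 m while stopping
human closes 1.6000·1.3000 = 2.0800 m
margins: 0.0600+0.0600+0.0300 = 0.1500 m
sum ≈ 0.3300+0.9075+2.0800+0.1500 ≈ 3.4675 m = S ✓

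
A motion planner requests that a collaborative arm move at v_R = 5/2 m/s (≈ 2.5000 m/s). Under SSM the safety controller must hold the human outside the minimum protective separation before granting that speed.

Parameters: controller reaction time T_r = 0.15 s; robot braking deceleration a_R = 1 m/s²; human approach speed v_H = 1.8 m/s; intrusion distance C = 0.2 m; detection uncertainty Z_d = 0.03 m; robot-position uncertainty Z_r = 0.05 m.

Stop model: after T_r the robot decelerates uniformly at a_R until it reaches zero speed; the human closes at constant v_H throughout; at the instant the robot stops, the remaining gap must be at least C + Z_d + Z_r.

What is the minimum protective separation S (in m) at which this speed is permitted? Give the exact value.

S_min = 171/20 m = 8.5500 m

stop time T_s = (5/2)/1 = 2.5000 s
robot in T_r: 2.5000·0.1500 = 0.3750 m
robot under decel: 2.5000²/(2·1.0000) = 3.1250 m
person approaches 1.8000·(0.1500+2.5000) = 4.7700 m
margins: 0.2000+0.0300+0.0500 = 0.2800 m
S_min ≈ 0.3750+3.1250+4.7700+0.2800  ⇒  S_min = 171/20 m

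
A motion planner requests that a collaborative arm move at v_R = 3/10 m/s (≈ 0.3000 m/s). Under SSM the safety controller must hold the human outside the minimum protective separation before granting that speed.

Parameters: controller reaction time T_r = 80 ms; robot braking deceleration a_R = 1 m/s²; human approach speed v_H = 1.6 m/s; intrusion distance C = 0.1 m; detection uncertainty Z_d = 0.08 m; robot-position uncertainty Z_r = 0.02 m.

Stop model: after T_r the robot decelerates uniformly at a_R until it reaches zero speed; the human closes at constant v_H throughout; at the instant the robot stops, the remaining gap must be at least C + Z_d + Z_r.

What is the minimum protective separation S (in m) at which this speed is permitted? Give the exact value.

S_min = 877/1000 m = 0.8770 m

braking lasts T_s = (3/10)/1 = 0.3000 s
reaction-phase robot travel = 0.3000·0.0800 = 0.0240 m
braking distance = 0.3000²/(2·1.0000) = 0.0450 m
human over T_r+T_s: 1.6000·(0.0800+0.3000) = 0.6080 m
C+Z_d+Z_r = 0.1000+0.0800+0.0200 = 0.2000 m
S_min ≈ 0.0240+0.0450+0.6080+0.2000  ⇒  S_min = 877/1000 m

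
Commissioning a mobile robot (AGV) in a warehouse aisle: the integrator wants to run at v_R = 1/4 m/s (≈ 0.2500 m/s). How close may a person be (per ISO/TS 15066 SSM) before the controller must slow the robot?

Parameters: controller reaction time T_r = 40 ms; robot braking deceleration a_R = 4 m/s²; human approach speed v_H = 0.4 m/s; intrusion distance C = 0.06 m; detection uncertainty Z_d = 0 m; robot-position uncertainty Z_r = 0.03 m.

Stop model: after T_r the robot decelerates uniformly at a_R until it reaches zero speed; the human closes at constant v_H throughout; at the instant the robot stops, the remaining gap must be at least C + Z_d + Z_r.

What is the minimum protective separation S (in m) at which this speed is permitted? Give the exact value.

T_s = v_R/a_R = (1/4)/4 = 0.0625 s
reaction-phase robot travel = 0.2500·0.0400 = 0.0100 m
robot under decel: 0.2500²/(2·4.0000) = 0.0078 m
human closes 0.4000·0.1025 = 0.0410 m
residual clearance needed = 0.0600+0.0000+0.0300 = 0.0900 m
S_min ≈ 0.0100+0.0078+0.0410+0.0900  ⇒  S_min = 2381/16000 m

S_min = 2381/16000 m = 0.1488 m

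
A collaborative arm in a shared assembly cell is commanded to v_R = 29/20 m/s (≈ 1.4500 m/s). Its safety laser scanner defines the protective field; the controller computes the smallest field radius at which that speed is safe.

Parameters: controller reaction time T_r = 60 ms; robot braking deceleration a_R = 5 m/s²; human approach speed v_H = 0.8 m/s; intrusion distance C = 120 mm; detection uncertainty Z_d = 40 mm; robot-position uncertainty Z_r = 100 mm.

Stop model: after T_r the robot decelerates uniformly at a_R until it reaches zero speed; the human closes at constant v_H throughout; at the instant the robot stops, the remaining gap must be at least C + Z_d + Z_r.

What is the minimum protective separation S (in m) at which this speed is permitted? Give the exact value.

S_min = 3349/4000 m = 0.8373 m

braking lasts T_s = (29/20)/5 = 0.2900 s
robot in T_r: 1.4500·0.0600 = 0.0870 m
robot under decel: 1.4500²/(2·5.0000) = 0.2102 m
human closes 0.8000·0.3500 = 0.2800 m
C+Z_d+Z_r = 0.1200+0.0400+0.1000 = 0.2600 m
S_min ≈ 0.0870+0.2102+0.2800+0.2600  ⇒  S_min = 3349/4000 m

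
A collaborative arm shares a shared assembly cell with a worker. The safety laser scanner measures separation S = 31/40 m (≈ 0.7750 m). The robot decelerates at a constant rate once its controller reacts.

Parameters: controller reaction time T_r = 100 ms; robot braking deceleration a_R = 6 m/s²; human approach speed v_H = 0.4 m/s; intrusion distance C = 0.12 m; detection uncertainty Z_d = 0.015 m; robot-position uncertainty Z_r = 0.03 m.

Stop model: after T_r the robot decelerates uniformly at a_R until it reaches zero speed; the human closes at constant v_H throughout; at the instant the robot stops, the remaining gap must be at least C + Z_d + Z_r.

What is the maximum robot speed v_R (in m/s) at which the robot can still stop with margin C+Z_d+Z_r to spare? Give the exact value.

v_R_max = 9/5 m/s = 1.8000 m/s

quadratic (1/12)·v² + (1/6)·v + (-57/100) = 0
  disc = (1/6)² − 4·(1/12)·(-57/100) = 49/225 ; √disc = 7/15
  v_R = (−(1/6) + 7/15) / (2·(1/12)) = 9/5 m/s
check:
braking lasts T_s = (9/5)/6 = 0.3000 s
reaction-phase robot travel = 1.8000·0.1000 = 0.1800 m
robot covers 1.8000·0.3000 − ½·6.0000·0.3000² = 0.2700 m while stopping
human over T_r+T_s: 0.4000·(0.1000+0.3000) = 0.1600 m
C+Z_d+Z_r = 0.1200+0.0150+0.0300 = 0.1650 m
sum ≈ 0.1800+0.2700+0.1600+0.1650 ≈ 0.7750 m = S ✓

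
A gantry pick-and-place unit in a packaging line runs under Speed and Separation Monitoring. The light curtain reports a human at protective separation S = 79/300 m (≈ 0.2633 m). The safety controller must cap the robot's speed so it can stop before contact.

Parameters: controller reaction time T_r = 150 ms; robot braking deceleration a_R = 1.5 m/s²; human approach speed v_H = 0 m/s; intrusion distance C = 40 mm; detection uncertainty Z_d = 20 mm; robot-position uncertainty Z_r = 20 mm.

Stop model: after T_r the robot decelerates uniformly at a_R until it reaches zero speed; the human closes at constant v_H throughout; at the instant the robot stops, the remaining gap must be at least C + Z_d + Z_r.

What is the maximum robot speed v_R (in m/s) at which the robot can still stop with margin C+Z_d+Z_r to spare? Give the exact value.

at the boundary: (1/3)·v² + (3/20)·v + (-11/60) = 0
  disc = (3/20)² − 4·(1/3)·(-11/60) = 961/3600 ; √disc = 31/60
  v_R = (−(3/20) + 31/60) / (2·(1/3)) = 11/20 m/s
check:
braking lasts T_s = (11/20)/(3/2) = 0.3667 s
robot in T_r: 0.5500·0.1500 = 0.0825 m
robot covers 0.5500·0.3667 − ½·1.5000·0.3667² = 0.1008 m while stopping
human closes 0.0000·0.5167 = 0.0000 m
margins: 0.0400+0.0200+0.0200 = 0.0800 m
sum ≈ 0.0825+0.1008+0.0000+0.0800 ≈ 0.2633 m = S ✓

v_R_max = 11/20 m/s = 0.5500 m/s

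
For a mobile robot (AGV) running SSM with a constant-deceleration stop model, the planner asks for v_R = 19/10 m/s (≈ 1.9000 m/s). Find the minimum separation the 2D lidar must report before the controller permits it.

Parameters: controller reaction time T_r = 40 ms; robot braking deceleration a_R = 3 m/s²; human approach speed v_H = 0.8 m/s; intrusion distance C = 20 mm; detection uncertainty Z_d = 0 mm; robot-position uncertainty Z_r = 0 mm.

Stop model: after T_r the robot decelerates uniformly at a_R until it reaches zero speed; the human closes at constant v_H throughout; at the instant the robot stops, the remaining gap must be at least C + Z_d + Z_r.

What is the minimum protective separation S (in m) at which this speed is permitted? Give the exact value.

stop time T_s = (19/10)/3 = 0.6333 s
reaction-phase robot travel = 1.9000·0.0400 = 0.0760 m
robot under decel: 1.9000²/(2·3.0000) = 0.6017 m
human closes 0.8000·0.6733 = 0.5387 m
C+Z_d+Z_r = 0.0200+0.0000+0.0000 = 0.0200 m
S_min ≈ 0.0760+0.6017+0.5387+0.0200  ⇒  S_min = 3709/3000 m

S_min = 3709/3000 m = 1.2363 m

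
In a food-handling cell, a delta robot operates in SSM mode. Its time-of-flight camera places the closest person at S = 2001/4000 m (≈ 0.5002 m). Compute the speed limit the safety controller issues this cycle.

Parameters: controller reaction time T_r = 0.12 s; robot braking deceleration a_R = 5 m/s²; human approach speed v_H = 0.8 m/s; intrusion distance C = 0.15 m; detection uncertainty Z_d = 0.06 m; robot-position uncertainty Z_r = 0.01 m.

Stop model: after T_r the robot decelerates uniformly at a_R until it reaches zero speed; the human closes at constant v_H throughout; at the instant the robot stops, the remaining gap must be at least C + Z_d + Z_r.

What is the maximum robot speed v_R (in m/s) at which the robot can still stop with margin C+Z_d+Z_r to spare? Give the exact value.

collect terms ⇒ (1/10)·v_R² + (7/25)·v_R + (-737/4000) = 0
  disc = (7/25)² − 4·(1/10)·(-737/4000) = 1521/10000 ; √disc = 39/100
  v_R = (−(7/25) + 39/100) / (2·(1/10)) = 11/20 m/s
check:
T_s = v_R/a_R = (11/20)/5 = 0.1100 s
robot in T_r: 0.5500·0.1200 = 0.0660 m
robot covers 0.5500·0.1100 − ½·5.0000·0.1100² = 0.0302 m while stopping
person approaches 0.8000·(0.1200+0.1100) = 0.1840 m
C+Z_d+Z_r = 0.1500+0.0600+0.0100 = 0.2200 m
sum ≈ 0.0660+0.0302+0.1840+0.2200 ≈ 0.5002 m = S ✓

v_R_max = 11/20 m/s = 0.5500 m/s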